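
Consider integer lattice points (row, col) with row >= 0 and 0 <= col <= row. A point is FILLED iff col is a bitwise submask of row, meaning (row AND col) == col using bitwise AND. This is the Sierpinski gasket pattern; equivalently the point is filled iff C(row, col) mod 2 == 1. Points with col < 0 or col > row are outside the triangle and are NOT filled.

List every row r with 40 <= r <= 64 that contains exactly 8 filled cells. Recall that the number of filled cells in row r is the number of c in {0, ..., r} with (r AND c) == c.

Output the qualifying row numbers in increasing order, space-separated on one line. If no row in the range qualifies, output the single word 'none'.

Answer: 41 42 44 49 50 52 56

Derivation:
Row r has 2^popcount(r) filled cells, so we need popcount(r) = log2(8) = 3.
Scan r = 40..64 and keep those with exactly 3 one-bits:
r=40=101000 popcount=2 -> skip
r=41=101001 popcount=3 -> KEEP
r=42=101010 popcount=3 -> KEEP
r=43=101011 popcount=4 -> skip
r=44=101100 popcount=3 -> KEEP
r=45=101101 popcount=4 -> skip
r=46=101110 popcount=4 -> skip
r=47=101111 popcount=5 -> skip
r=48=110000 popcount=2 -> skip
r=49=110001 popcount=3 -> KEEP
r=50=110010 popcount=3 -> KEEP
r=51=110011 popcount=4 -> skip
r=52=110100 popcount=3 -> KEEP
r=53=110101 popcount=4 -> skip
r=54=110110 popcount=4 -> skip
r=55=110111 popcount=5 -> skip
r=56=111000 popcount=3 -> KEEP
r=57=111001 popcount=4 -> skip
r=58=111010 popcount=4 -> skip
r=59=111011 popcount=5 -> skip
r=60=111100 popcount=4 -> skip
r=61=111101 popcount=5 -> skip
r=62=111110 popcount=5 -> skip
r=63=111111 popcount=6 -> skip
r=64=1000000 popcount=1 -> skip
Kept rows: 41 42 44 49 50 52 56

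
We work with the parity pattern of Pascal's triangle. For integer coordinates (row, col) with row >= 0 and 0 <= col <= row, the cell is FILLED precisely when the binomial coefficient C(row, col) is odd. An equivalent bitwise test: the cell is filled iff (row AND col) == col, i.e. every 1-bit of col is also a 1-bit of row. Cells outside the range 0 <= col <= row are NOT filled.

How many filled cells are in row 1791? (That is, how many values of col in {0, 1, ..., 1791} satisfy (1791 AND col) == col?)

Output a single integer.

1791 in binary = 11011111111
popcount(1791) = number of 1-bits in 11011111111 = 10
A col c satisfies (1791 AND c) == c iff every set bit of c is also set in 1791; each of the 10 set bits of 1791 can independently be on or off in c.
count = 2^10 = 1024

Answer: 1024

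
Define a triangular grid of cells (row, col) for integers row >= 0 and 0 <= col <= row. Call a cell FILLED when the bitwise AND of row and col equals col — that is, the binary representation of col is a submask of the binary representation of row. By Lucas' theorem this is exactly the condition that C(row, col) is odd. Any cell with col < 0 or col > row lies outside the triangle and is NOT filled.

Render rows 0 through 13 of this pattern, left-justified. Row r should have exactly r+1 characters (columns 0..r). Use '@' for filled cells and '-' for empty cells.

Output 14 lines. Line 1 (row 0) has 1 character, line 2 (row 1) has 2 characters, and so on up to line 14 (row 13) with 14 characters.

Answer: @
@@
@-@
@@@@
@---@
@@--@@
@-@-@-@
@@@@@@@@
@-------@
@@------@@
@-@-----@-@
@@@@----@@@@
@---@---@---@
@@--@@--@@--@@

Derivation:
r0=0: @
r1=1: @@
r2=10: @-@
r3=11: @@@@
r4=100: @---@
r5=101: @@--@@
r6=110: @-@-@-@
r7=111: @@@@@@@@
r8=1000: @-------@
r9=1001: @@------@@
r10=1010: @-@-----@-@
r11=1011: @@@@----@@@@
r12=1100: @---@---@---@
r13=1101: @@--@@--@@--@@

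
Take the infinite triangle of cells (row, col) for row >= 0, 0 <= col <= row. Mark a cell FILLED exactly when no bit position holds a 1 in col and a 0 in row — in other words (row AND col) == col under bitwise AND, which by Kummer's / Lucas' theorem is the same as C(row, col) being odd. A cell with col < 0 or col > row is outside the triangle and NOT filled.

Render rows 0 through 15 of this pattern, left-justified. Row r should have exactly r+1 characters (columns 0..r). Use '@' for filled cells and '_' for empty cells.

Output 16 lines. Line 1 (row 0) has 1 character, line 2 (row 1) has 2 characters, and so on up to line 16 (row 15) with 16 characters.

r0=0: @
r1=1: @@
r2=10: @_@
r3=11: @@@@
r4=100: @___@
r5=101: @@__@@
r6=110: @_@_@_@
r7=111: @@@@@@@@
r8=1000: @_______@
r9=1001: @@______@@
r10=1010: @_@_____@_@
r11=1011: @@@@____@@@@
r12=1100: @___@___@___@
r13=1101: @@__@@__@@__@@
r14=1110: @_@_@_@_@_@_@_@
r15=1111: @@@@@@@@@@@@@@@@

Answer: @
@@
@_@
@@@@
@___@
@@__@@
@_@_@_@
@@@@@@@@
@_______@
@@______@@
@_@_____@_@
@@@@____@@@@
@___@___@___@
@@__@@__@@__@@
@_@_@_@_@_@_@_@
@@@@@@@@@@@@@@@@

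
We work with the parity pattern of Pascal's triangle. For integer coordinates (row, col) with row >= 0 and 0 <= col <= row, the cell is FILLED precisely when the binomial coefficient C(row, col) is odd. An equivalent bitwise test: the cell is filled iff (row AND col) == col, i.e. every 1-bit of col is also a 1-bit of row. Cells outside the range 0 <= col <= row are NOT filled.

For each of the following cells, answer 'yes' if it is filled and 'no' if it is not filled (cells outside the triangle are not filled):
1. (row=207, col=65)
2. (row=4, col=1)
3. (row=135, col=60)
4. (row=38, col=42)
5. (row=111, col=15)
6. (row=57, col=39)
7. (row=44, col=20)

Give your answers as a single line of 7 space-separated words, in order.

Answer: yes no no no yes no no

Derivation:
(207,65): row=0b11001111, col=0b1000001, row AND col = 0b1000001 = 65; 65 == 65 -> filled
(4,1): row=0b100, col=0b1, row AND col = 0b0 = 0; 0 != 1 -> empty
(135,60): row=0b10000111, col=0b111100, row AND col = 0b100 = 4; 4 != 60 -> empty
(38,42): col outside [0, 38] -> not filled
(111,15): row=0b1101111, col=0b1111, row AND col = 0b1111 = 15; 15 == 15 -> filled
(57,39): row=0b111001, col=0b100111, row AND col = 0b100001 = 33; 33 != 39 -> empty
(44,20): row=0b101100, col=0b10100, row AND col = 0b100 = 4; 4 != 20 -> empty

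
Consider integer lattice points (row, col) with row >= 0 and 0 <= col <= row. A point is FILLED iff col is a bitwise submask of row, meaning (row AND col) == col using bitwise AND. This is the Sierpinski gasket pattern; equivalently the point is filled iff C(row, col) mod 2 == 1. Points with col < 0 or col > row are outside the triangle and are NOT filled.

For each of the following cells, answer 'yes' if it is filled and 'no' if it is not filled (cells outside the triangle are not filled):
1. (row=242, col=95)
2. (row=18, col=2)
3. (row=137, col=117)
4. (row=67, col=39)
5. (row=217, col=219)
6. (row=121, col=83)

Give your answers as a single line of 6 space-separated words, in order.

(242,95): row=0b11110010, col=0b1011111, row AND col = 0b1010010 = 82; 82 != 95 -> empty
(18,2): row=0b10010, col=0b10, row AND col = 0b10 = 2; 2 == 2 -> filled
(137,117): row=0b10001001, col=0b1110101, row AND col = 0b1 = 1; 1 != 117 -> empty
(67,39): row=0b1000011, col=0b100111, row AND col = 0b11 = 3; 3 != 39 -> empty
(217,219): col outside [0, 217] -> not filled
(121,83): row=0b1111001, col=0b1010011, row AND col = 0b1010001 = 81; 81 != 83 -> empty

Answer: no yes no no no no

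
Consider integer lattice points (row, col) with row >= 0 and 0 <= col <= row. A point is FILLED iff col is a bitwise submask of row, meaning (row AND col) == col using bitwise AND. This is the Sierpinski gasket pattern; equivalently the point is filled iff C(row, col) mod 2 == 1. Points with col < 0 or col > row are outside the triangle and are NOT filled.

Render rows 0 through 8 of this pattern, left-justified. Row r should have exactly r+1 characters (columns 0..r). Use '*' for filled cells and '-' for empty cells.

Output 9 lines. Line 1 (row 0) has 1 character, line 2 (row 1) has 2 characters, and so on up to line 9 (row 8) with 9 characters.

r0=0: *
r1=1: **
r2=10: *-*
r3=11: ****
r4=100: *---*
r5=101: **--**
r6=110: *-*-*-*
r7=111: ********
r8=1000: *-------*

Answer: *
**
*-*
****
*---*
**--**
*-*-*-*
********
*-------*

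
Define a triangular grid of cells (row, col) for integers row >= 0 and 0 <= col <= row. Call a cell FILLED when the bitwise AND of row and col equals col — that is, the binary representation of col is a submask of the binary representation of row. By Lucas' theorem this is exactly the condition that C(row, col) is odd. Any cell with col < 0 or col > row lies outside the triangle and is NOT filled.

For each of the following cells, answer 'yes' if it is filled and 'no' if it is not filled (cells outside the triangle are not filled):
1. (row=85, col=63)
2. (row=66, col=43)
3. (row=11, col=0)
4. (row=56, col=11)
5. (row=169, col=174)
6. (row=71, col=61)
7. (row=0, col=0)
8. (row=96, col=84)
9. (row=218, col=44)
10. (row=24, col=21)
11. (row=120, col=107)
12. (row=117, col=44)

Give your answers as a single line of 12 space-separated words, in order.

(85,63): row=0b1010101, col=0b111111, row AND col = 0b10101 = 21; 21 != 63 -> empty
(66,43): row=0b1000010, col=0b101011, row AND col = 0b10 = 2; 2 != 43 -> empty
(11,0): row=0b1011, col=0b0, row AND col = 0b0 = 0; 0 == 0 -> filled
(56,11): row=0b111000, col=0b1011, row AND col = 0b1000 = 8; 8 != 11 -> empty
(169,174): col outside [0, 169] -> not filled
(71,61): row=0b1000111, col=0b111101, row AND col = 0b101 = 5; 5 != 61 -> empty
(0,0): row=0b0, col=0b0, row AND col = 0b0 = 0; 0 == 0 -> filled
(96,84): row=0b1100000, col=0b1010100, row AND col = 0b1000000 = 64; 64 != 84 -> empty
(218,44): row=0b11011010, col=0b101100, row AND col = 0b1000 = 8; 8 != 44 -> empty
(24,21): row=0b11000, col=0b10101, row AND col = 0b10000 = 16; 16 != 21 -> empty
(120,107): row=0b1111000, col=0b1101011, row AND col = 0b1101000 = 104; 104 != 107 -> empty
(117,44): row=0b1110101, col=0b101100, row AND col = 0b100100 = 36; 36 != 44 -> empty

Answer: no no yes no no no yes no no no no no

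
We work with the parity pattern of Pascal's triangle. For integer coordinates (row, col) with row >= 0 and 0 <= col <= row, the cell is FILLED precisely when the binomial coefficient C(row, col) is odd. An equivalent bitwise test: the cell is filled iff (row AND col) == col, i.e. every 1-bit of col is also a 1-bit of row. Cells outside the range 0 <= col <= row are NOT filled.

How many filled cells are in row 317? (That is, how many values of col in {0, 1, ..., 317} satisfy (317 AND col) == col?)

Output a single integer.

Answer: 64

Derivation:
317 in binary = 100111101
popcount(317) = number of 1-bits in 100111101 = 6
A col c satisfies (317 AND c) == c iff every set bit of c is also set in 317; each of the 6 set bits of 317 can independently be on or off in c.
count = 2^6 = 64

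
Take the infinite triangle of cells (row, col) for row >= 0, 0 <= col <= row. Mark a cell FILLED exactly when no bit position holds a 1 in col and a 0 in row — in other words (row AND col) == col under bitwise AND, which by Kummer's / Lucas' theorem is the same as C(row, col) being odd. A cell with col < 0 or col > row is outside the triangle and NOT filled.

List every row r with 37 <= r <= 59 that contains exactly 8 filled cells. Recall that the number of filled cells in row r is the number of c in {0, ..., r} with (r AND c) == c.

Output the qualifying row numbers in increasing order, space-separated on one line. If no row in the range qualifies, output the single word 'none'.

Row r has 2^popcount(r) filled cells, so we need popcount(r) = log2(8) = 3.
Scan r = 37..59 and keep those with exactly 3 one-bits:
r=37=100101 popcount=3 -> KEEP
r=38=100110 popcount=3 -> KEEP
r=39=100111 popcount=4 -> skip
r=40=101000 popcount=2 -> skip
r=41=101001 popcount=3 -> KEEP
r=42=101010 popcount=3 -> KEEP
r=43=101011 popcount=4 -> skip
r=44=101100 popcount=3 -> KEEP
r=45=101101 popcount=4 -> skip
r=46=101110 popcount=4 -> skip
r=47=101111 popcount=5 -> skip
r=48=110000 popcount=2 -> skip
r=49=110001 popcount=3 -> KEEP
r=50=110010 popcount=3 -> KEEP
r=51=110011 popcount=4 -> skip
r=52=110100 popcount=3 -> KEEP
r=53=110101 popcount=4 -> skip
r=54=110110 popcount=4 -> skip
r=55=110111 popcount=5 -> skip
r=56=111000 popcount=3 -> KEEP
r=57=111001 popcount=4 -> skip
r=58=111010 popcount=4 -> skip
r=59=111011 popcount=5 -> skip
Kept rows: 37 38 41 42 44 49 50 52 56

Answer: 37 38 41 42 44 49 50 52 56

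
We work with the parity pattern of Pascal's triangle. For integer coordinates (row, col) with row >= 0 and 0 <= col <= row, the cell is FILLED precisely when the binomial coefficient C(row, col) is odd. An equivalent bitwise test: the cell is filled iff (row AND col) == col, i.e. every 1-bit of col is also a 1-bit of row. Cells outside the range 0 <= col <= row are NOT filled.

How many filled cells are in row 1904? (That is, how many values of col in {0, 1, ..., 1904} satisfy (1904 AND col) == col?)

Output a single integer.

Answer: 64

Derivation:
1904 in binary = 11101110000
popcount(1904) = number of 1-bits in 11101110000 = 6
A col c satisfies (1904 AND c) == c iff every set bit of c is also set in 1904; each of the 6 set bits of 1904 can independently be on or off in c.
count = 2^6 = 64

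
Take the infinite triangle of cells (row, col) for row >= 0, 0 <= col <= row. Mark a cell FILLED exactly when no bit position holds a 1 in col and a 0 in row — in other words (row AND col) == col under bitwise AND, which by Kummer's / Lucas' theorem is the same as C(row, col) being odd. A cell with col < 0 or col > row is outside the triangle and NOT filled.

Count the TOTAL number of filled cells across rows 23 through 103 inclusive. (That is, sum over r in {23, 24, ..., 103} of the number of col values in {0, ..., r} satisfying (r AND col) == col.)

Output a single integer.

Answer: 1204

Derivation:
r23=10111 pc4: +16 =16
r24=11000 pc2: +4 =20
r25=11001 pc3: +8 =28
r26=11010 pc3: +8 =36
r27=11011 pc4: +16 =52
r28=11100 pc3: +8 =60
r29=11101 pc4: +16 =76
r30=11110 pc4: +16 =92
r31=11111 pc5: +32 =124
r32=100000 pc1: +2 =126
r33=100001 pc2: +4 =130
r34=100010 pc2: +4 =134
r35=100011 pc3: +8 =142
r36=100100 pc2: +4 =146
r37=100101 pc3: +8 =154
r38=100110 pc3: +8 =162
r39=100111 pc4: +16 =178
r40=101000 pc2: +4 =182
r41=101001 pc3: +8 =190
r42=101010 pc3: +8 =198
r43=101011 pc4: +16 =214
r44=101100 pc3: +8 =222
r45=101101 pc4: +16 =238
r46=101110 pc4: +16 =254
r47=101111 pc5: +32 =286
r48=110000 pc2: +4 =290
r49=110001 pc3: +8 =298
r50=110010 pc3: +8 =306
r51=110011 pc4: +16 =322
r52=110100 pc3: +8 =330
r53=110101 pc4: +16 =346
r54=110110 pc4: +16 =362
r55=110111 pc5: +32 =394
r56=111000 pc3: +8 =402
r57=111001 pc4: +16 =418
r58=111010 pc4: +16 =434
r59=111011 pc5: +32 =466
r60=111100 pc4: +16 =482
r61=111101 pc5: +32 =514
r62=111110 pc5: +32 =546
r63=111111 pc6: +64 =610
r64=1000000 pc1: +2 =612
r65=1000001 pc2: +4 =616
r66=1000010 pc2: +4 =620
r67=1000011 pc3: +8 =628
r68=1000100 pc2: +4 =632
r69=1000101 pc3: +8 =640
r70=1000110 pc3: +8 =648
r71=1000111 pc4: +16 =664
r72=1001000 pc2: +4 =668
r73=1001001 pc3: +8 =676
r74=1001010 pc3: +8 =684
r75=1001011 pc4: +16 =700
r76=1001100 pc3: +8 =708
r77=1001101 pc4: +16 =724
r78=1001110 pc4: +16 =740
r79=1001111 pc5: +32 =772
r80=1010000 pc2: +4 =776
r81=1010001 pc3: +8 =784
r82=1010010 pc3: +8 =792
r83=1010011 pc4: +16 =808
r84=1010100 pc3: +8 =816
r85=1010101 pc4: +16 =832
r86=1010110 pc4: +16 =848
r87=1010111 pc5: +32 =880
r88=1011000 pc3: +8 =888
r89=1011001 pc4: +16 =904
r90=1011010 pc4: +16 =920
r91=1011011 pc5: +32 =952
r92=1011100 pc4: +16 =968
r93=1011101 pc5: +32 =1000
r94=1011110 pc5: +32 =1032
r95=1011111 pc6: +64 =1096
r96=1100000 pc2: +4 =1100
r97=1100001 pc3: +8 =1108
r98=1100010 pc3: +8 =1116
r99=1100011 pc4: +16 =1132
r100=1100100 pc3: +8 =1140
r101=1100101 pc4: +16 =1156
r102=1100110 pc4: +16 =1172
r103=1100111 pc5: +32 =1204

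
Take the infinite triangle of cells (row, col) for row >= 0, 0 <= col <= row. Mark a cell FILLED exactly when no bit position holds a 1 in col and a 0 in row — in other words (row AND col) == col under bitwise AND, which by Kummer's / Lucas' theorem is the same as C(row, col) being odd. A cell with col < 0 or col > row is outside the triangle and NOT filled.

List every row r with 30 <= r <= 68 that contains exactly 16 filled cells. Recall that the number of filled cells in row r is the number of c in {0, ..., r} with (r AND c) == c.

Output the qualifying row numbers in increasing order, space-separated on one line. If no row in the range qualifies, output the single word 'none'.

Row r has 2^popcount(r) filled cells, so we need popcount(r) = log2(16) = 4.
Scan r = 30..68 and keep those with exactly 4 one-bits:
r=30=11110 popcount=4 -> KEEP
r=31=11111 popcount=5 -> skip
r=32=100000 popcount=1 -> skip
r=33=100001 popcount=2 -> skip
r=34=100010 popcount=2 -> skip
r=35=100011 popcount=3 -> skip
r=36=100100 popcount=2 -> skip
r=37=100101 popcount=3 -> skip
r=38=100110 popcount=3 -> skip
r=39=100111 popcount=4 -> KEEP
r=40=101000 popcount=2 -> skip
r=41=101001 popcount=3 -> skip
r=42=101010 popcount=3 -> skip
r=43=101011 popcount=4 -> KEEP
r=44=101100 popcount=3 -> skip
r=45=101101 popcount=4 -> KEEP
r=46=101110 popcount=4 -> KEEP
r=47=101111 popcount=5 -> skip
r=48=110000 popcount=2 -> skip
r=49=110001 popcount=3 -> skip
r=50=110010 popcount=3 -> skip
r=51=110011 popcount=4 -> KEEP
r=52=110100 popcount=3 -> skip
r=53=110101 popcount=4 -> KEEP
r=54=110110 popcount=4 -> KEEP
r=55=110111 popcount=5 -> skip
r=56=111000 popcount=3 -> skip
r=57=111001 popcount=4 -> KEEP
r=58=111010 popcount=4 -> KEEP
r=59=111011 popcount=5 -> skip
r=60=111100 popcount=4 -> KEEP
r=61=111101 popcount=5 -> skip
r=62=111110 popcount=5 -> skip
r=63=111111 popcount=6 -> skip
r=64=1000000 popcount=1 -> skip
r=65=1000001 popcount=2 -> skip
r=66=1000010 popcount=2 -> skip
r=67=1000011 popcount=3 -> skip
r=68=1000100 popcount=2 -> skip
Kept rows: 30 39 43 45 46 51 53 54 57 58 60

Answer: 30 39 43 45 46 51 53 54 57 58 60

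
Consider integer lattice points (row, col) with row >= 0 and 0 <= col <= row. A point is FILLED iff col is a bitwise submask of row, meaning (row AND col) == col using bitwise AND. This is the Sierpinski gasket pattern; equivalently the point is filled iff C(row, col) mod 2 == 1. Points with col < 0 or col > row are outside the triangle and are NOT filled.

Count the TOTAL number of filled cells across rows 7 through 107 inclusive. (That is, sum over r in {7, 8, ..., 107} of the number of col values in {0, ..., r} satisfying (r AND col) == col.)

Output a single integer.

r7=111 pc3: +8 =8
r8=1000 pc1: +2 =10
r9=1001 pc2: +4 =14
r10=1010 pc2: +4 =18
r11=1011 pc3: +8 =26
r12=1100 pc2: +4 =30
r13=1101 pc3: +8 =38
r14=1110 pc3: +8 =46
r15=1111 pc4: +16 =62
r16=10000 pc1: +2 =64
r17=10001 pc2: +4 =68
r18=10010 pc2: +4 =72
r19=10011 pc3: +8 =80
r20=10100 pc2: +4 =84
r21=10101 pc3: +8 =92
r22=10110 pc3: +8 =100
r23=10111 pc4: +16 =116
r24=11000 pc2: +4 =120
r25=11001 pc3: +8 =128
r26=11010 pc3: +8 =136
r27=11011 pc4: +16 =152
r28=11100 pc3: +8 =160
r29=11101 pc4: +16 =176
r30=11110 pc4: +16 =192
r31=11111 pc5: +32 =224
r32=100000 pc1: +2 =226
r33=100001 pc2: +4 =230
r34=100010 pc2: +4 =234
r35=100011 pc3: +8 =242
r36=100100 pc2: +4 =246
r37=100101 pc3: +8 =254
r38=100110 pc3: +8 =262
r39=100111 pc4: +16 =278
r40=101000 pc2: +4 =282
r41=101001 pc3: +8 =290
r42=101010 pc3: +8 =298
r43=101011 pc4: +16 =314
r44=101100 pc3: +8 =322
r45=101101 pc4: +16 =338
r46=101110 pc4: +16 =354
r47=101111 pc5: +32 =386
r48=110000 pc2: +4 =390
r49=110001 pc3: +8 =398
r50=110010 pc3: +8 =406
r51=110011 pc4: +16 =422
r52=110100 pc3: +8 =430
r53=110101 pc4: +16 =446
r54=110110 pc4: +16 =462
r55=110111 pc5: +32 =494
r56=111000 pc3: +8 =502
r57=111001 pc4: +16 =518
r58=111010 pc4: +16 =534
r59=111011 pc5: +32 =566
r60=111100 pc4: +16 =582
r61=111101 pc5: +32 =614
r62=111110 pc5: +32 =646
r63=111111 pc6: +64 =710
r64=1000000 pc1: +2 =712
r65=1000001 pc2: +4 =716
r66=1000010 pc2: +4 =720
r67=1000011 pc3: +8 =728
r68=1000100 pc2: +4 =732
r69=1000101 pc3: +8 =740
r70=1000110 pc3: +8 =748
r71=1000111 pc4: +16 =764
r72=1001000 pc2: +4 =768
r73=1001001 pc3: +8 =776
r74=1001010 pc3: +8 =784
r75=1001011 pc4: +16 =800
r76=1001100 pc3: +8 =808
r77=1001101 pc4: +16 =824
r78=1001110 pc4: +16 =840
r79=1001111 pc5: +32 =872
r80=1010000 pc2: +4 =876
r81=1010001 pc3: +8 =884
r82=1010010 pc3: +8 =892
r83=1010011 pc4: +16 =908
r84=1010100 pc3: +8 =916
r85=1010101 pc4: +16 =932
r86=1010110 pc4: +16 =948
r87=1010111 pc5: +32 =980
r88=1011000 pc3: +8 =988
r89=1011001 pc4: +16 =1004
r90=1011010 pc4: +16 =1020
r91=1011011 pc5: +32 =1052
r92=1011100 pc4: +16 =1068
r93=1011101 pc5: +32 =1100
r94=1011110 pc5: +32 =1132
r95=1011111 pc6: +64 =1196
r96=1100000 pc2: +4 =1200
r97=1100001 pc3: +8 =1208
r98=1100010 pc3: +8 =1216
r99=1100011 pc4: +16 =1232
r100=1100100 pc3: +8 =1240
r101=1100101 pc4: +16 =1256
r102=1100110 pc4: +16 =1272
r103=1100111 pc5: +32 =1304
r104=1101000 pc3: +8 =1312
r105=1101001 pc4: +16 =1328
r106=1101010 pc4: +16 =1344
r107=1101011 pc5: +32 =1376

Answer: 1376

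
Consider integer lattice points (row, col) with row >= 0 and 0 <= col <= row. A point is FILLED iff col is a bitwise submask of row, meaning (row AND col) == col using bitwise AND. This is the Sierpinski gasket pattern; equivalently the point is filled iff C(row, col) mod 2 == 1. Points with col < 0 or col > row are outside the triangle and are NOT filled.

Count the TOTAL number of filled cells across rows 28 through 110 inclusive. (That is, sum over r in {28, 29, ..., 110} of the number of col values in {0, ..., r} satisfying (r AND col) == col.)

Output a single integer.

Answer: 1304

Derivation:
r28=11100 pc3: +8 =8
r29=11101 pc4: +16 =24
r30=11110 pc4: +16 =40
r31=11111 pc5: +32 =72
r32=100000 pc1: +2 =74
r33=100001 pc2: +4 =78
r34=100010 pc2: +4 =82
r35=100011 pc3: +8 =90
r36=100100 pc2: +4 =94
r37=100101 pc3: +8 =102
r38=100110 pc3: +8 =110
r39=100111 pc4: +16 =126
r40=101000 pc2: +4 =130
r41=101001 pc3: +8 =138
r42=101010 pc3: +8 =146
r43=101011 pc4: +16 =162
r44=101100 pc3: +8 =170
r45=101101 pc4: +16 =186
r46=101110 pc4: +16 =202
r47=101111 pc5: +32 =234
r48=110000 pc2: +4 =238
r49=110001 pc3: +8 =246
r50=110010 pc3: +8 =254
r51=110011 pc4: +16 =270
r52=110100 pc3: +8 =278
r53=110101 pc4: +16 =294
r54=110110 pc4: +16 =310
r55=110111 pc5: +32 =342
r56=111000 pc3: +8 =350
r57=111001 pc4: +16 =366
r58=111010 pc4: +16 =382
r59=111011 pc5: +32 =414
r60=111100 pc4: +16 =430
r61=111101 pc5: +32 =462
r62=111110 pc5: +32 =494
r63=111111 pc6: +64 =558
r64=1000000 pc1: +2 =560
r65=1000001 pc2: +4 =564
r66=1000010 pc2: +4 =568
r67=1000011 pc3: +8 =576
r68=1000100 pc2: +4 =580
r69=1000101 pc3: +8 =588
r70=1000110 pc3: +8 =596
r71=1000111 pc4: +16 =612
r72=1001000 pc2: +4 =616
r73=1001001 pc3: +8 =624
r74=1001010 pc3: +8 =632
r75=1001011 pc4: +16 =648
r76=1001100 pc3: +8 =656
r77=1001101 pc4: +16 =672
r78=1001110 pc4: +16 =688
r79=1001111 pc5: +32 =720
r80=1010000 pc2: +4 =724
r81=1010001 pc3: +8 =732
r82=1010010 pc3: +8 =740
r83=1010011 pc4: +16 =756
r84=1010100 pc3: +8 =764
r85=1010101 pc4: +16 =780
r86=1010110 pc4: +16 =796
r87=1010111 pc5: +32 =828
r88=1011000 pc3: +8 =836
r89=1011001 pc4: +16 =852
r90=1011010 pc4: +16 =868
r91=1011011 pc5: +32 =900
r92=1011100 pc4: +16 =916
r93=1011101 pc5: +32 =948
r94=1011110 pc5: +32 =980
r95=1011111 pc6: +64 =1044
r96=1100000 pc2: +4 =1048
r97=1100001 pc3: +8 =1056
r98=1100010 pc3: +8 =1064
r99=1100011 pc4: +16 =1080
r100=1100100 pc3: +8 =1088
r101=1100101 pc4: +16 =1104
r102=1100110 pc4: +16 =1120
r103=1100111 pc5: +32 =1152
r104=1101000 pc3: +8 =1160
r105=1101001 pc4: +16 =1176
r106=1101010 pc4: +16 =1192
r107=1101011 pc5: +32 =1224
r108=1101100 pc4: +16 =1240
r109=1101101 pc5: +32 =1272
r110=1101110 pc5: +32 =1304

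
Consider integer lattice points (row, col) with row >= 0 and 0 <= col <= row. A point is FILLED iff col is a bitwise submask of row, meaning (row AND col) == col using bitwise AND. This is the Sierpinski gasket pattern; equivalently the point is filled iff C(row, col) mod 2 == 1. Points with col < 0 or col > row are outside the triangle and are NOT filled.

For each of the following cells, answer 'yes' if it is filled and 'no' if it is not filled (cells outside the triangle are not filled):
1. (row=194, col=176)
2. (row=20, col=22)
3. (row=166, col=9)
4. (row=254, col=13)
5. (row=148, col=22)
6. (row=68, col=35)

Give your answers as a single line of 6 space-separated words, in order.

Answer: no no no no no no

Derivation:
(194,176): row=0b11000010, col=0b10110000, row AND col = 0b10000000 = 128; 128 != 176 -> empty
(20,22): col outside [0, 20] -> not filled
(166,9): row=0b10100110, col=0b1001, row AND col = 0b0 = 0; 0 != 9 -> empty
(254,13): row=0b11111110, col=0b1101, row AND col = 0b1100 = 12; 12 != 13 -> empty
(148,22): row=0b10010100, col=0b10110, row AND col = 0b10100 = 20; 20 != 22 -> empty
(68,35): row=0b1000100, col=0b100011, row AND col = 0b0 = 0; 0 != 35 -> empty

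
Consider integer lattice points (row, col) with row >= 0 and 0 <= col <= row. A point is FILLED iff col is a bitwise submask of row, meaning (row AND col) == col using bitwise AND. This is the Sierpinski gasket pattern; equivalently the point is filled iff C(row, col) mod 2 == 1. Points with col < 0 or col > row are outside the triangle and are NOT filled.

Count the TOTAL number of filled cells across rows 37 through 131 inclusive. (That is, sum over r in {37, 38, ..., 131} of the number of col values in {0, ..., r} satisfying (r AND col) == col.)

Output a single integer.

r37=100101 pc3: +8 =8
r38=100110 pc3: +8 =16
r39=100111 pc4: +16 =32
r40=101000 pc2: +4 =36
r41=101001 pc3: +8 =44
r42=101010 pc3: +8 =52
r43=101011 pc4: +16 =68
r44=101100 pc3: +8 =76
r45=101101 pc4: +16 =92
r46=101110 pc4: +16 =108
r47=101111 pc5: +32 =140
r48=110000 pc2: +4 =144
r49=110001 pc3: +8 =152
r50=110010 pc3: +8 =160
r51=110011 pc4: +16 =176
r52=110100 pc3: +8 =184
r53=110101 pc4: +16 =200
r54=110110 pc4: +16 =216
r55=110111 pc5: +32 =248
r56=111000 pc3: +8 =256
r57=111001 pc4: +16 =272
r58=111010 pc4: +16 =288
r59=111011 pc5: +32 =320
r60=111100 pc4: +16 =336
r61=111101 pc5: +32 =368
r62=111110 pc5: +32 =400
r63=111111 pc6: +64 =464
r64=1000000 pc1: +2 =466
r65=1000001 pc2: +4 =470
r66=1000010 pc2: +4 =474
r67=1000011 pc3: +8 =482
r68=1000100 pc2: +4 =486
r69=1000101 pc3: +8 =494
r70=1000110 pc3: +8 =502
r71=1000111 pc4: +16 =518
r72=1001000 pc2: +4 =522
r73=1001001 pc3: +8 =530
r74=1001010 pc3: +8 =538
r75=1001011 pc4: +16 =554
r76=1001100 pc3: +8 =562
r77=1001101 pc4: +16 =578
r78=1001110 pc4: +16 =594
r79=1001111 pc5: +32 =626
r80=1010000 pc2: +4 =630
r81=1010001 pc3: +8 =638
r82=1010010 pc3: +8 =646
r83=1010011 pc4: +16 =662
r84=1010100 pc3: +8 =670
r85=1010101 pc4: +16 =686
r86=1010110 pc4: +16 =702
r87=1010111 pc5: +32 =734
r88=1011000 pc3: +8 =742
r89=1011001 pc4: +16 =758
r90=1011010 pc4: +16 =774
r91=1011011 pc5: +32 =806
r92=1011100 pc4: +16 =822
r93=1011101 pc5: +32 =854
r94=1011110 pc5: +32 =886
r95=1011111 pc6: +64 =950
r96=1100000 pc2: +4 =954
r97=1100001 pc3: +8 =962
r98=1100010 pc3: +8 =970
r99=1100011 pc4: +16 =986
r100=1100100 pc3: +8 =994
r101=1100101 pc4: +16 =1010
r102=1100110 pc4: +16 =1026
r103=1100111 pc5: +32 =1058
r104=1101000 pc3: +8 =1066
r105=1101001 pc4: +16 =1082
r106=1101010 pc4: +16 =1098
r107=1101011 pc5: +32 =1130
r108=1101100 pc4: +16 =1146
r109=1101101 pc5: +32 =1178
r110=1101110 pc5: +32 =1210
r111=1101111 pc6: +64 =1274
r112=1110000 pc3: +8 =1282
r113=1110001 pc4: +16 =1298
r114=1110010 pc4: +16 =1314
r115=1110011 pc5: +32 =1346
r116=1110100 pc4: +16 =1362
r117=1110101 pc5: +32 =1394
r118=1110110 pc5: +32 =1426
r119=1110111 pc6: +64 =1490
r120=1111000 pc4: +16 =1506
r121=1111001 pc5: +32 =1538
r122=1111010 pc5: +32 =1570
r123=1111011 pc6: +64 =1634
r124=1111100 pc5: +32 =1666
r125=1111101 pc6: +64 =1730
r126=1111110 pc6: +64 =1794
r127=1111111 pc7: +128 =1922
r128=10000000 pc1: +2 =1924
r129=10000001 pc2: +4 =1928
r130=10000010 pc2: +4 =1932
r131=10000011 pc3: +8 =1940

Answer: 1940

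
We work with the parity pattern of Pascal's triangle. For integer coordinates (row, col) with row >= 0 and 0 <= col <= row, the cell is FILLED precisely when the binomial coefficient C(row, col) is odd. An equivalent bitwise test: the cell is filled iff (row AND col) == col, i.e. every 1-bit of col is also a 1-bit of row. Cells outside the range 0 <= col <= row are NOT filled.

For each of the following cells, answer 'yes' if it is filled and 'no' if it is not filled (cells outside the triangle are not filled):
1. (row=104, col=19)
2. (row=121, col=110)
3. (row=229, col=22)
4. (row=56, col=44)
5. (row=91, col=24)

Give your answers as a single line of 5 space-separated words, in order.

(104,19): row=0b1101000, col=0b10011, row AND col = 0b0 = 0; 0 != 19 -> empty
(121,110): row=0b1111001, col=0b1101110, row AND col = 0b1101000 = 104; 104 != 110 -> empty
(229,22): row=0b11100101, col=0b10110, row AND col = 0b100 = 4; 4 != 22 -> empty
(56,44): row=0b111000, col=0b101100, row AND col = 0b101000 = 40; 40 != 44 -> empty
(91,24): row=0b1011011, col=0b11000, row AND col = 0b11000 = 24; 24 == 24 -> filled

Answer: no no no no yes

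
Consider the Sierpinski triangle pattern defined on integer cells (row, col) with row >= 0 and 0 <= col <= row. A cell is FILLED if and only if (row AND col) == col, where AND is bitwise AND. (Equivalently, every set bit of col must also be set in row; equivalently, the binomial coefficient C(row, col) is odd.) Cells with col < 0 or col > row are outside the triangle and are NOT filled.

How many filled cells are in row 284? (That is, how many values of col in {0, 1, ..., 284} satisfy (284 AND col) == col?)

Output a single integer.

284 in binary = 100011100
popcount(284) = number of 1-bits in 100011100 = 4
A col c satisfies (284 AND c) == c iff every set bit of c is also set in 284; each of the 4 set bits of 284 can independently be on or off in c.
count = 2^4 = 16

Answer: 16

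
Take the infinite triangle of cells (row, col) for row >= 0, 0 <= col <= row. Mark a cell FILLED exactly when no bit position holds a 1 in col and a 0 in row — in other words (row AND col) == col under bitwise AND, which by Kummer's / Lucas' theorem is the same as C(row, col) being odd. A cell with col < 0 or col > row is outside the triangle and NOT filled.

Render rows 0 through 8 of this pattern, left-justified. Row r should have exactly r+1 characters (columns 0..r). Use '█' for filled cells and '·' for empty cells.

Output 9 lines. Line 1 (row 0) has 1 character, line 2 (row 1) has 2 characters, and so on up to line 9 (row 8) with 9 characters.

r0=0: █
r1=1: ██
r2=10: █·█
r3=11: ████
r4=100: █···█
r5=101: ██··██
r6=110: █·█·█·█
r7=111: ████████
r8=1000: █·······█

Answer: █
██
█·█
████
█···█
██··██
█·█·█·█
████████
█·······█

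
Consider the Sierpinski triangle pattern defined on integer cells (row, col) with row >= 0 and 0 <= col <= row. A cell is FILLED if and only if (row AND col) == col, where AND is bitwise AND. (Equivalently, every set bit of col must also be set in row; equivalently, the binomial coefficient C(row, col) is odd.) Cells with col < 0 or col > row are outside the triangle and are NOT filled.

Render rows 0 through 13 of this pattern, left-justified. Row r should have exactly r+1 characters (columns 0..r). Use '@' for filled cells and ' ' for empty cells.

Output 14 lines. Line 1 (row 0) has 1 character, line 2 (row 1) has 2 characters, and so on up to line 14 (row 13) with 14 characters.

Answer: @
@@
@ @
@@@@
@   @
@@  @@
@ @ @ @
@@@@@@@@
@       @
@@      @@
@ @     @ @
@@@@    @@@@
@   @   @   @
@@  @@  @@  @@

Derivation:
r0=0: @
r1=1: @@
r2=10: @ @
r3=11: @@@@
r4=100: @   @
r5=101: @@  @@
r6=110: @ @ @ @
r7=111: @@@@@@@@
r8=1000: @       @
r9=1001: @@      @@
r10=1010: @ @     @ @
r11=1011: @@@@    @@@@
r12=1100: @   @   @   @
r13=1101: @@  @@  @@  @@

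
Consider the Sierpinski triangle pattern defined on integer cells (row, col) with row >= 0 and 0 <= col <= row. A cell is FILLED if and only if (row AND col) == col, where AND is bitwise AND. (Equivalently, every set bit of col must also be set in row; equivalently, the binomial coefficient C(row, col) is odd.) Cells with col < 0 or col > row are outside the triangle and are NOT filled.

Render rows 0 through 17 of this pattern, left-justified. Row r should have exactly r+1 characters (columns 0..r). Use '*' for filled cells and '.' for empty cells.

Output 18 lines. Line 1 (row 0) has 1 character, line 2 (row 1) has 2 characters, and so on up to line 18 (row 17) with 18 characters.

r0=0: *
r1=1: **
r2=10: *.*
r3=11: ****
r4=100: *...*
r5=101: **..**
r6=110: *.*.*.*
r7=111: ********
r8=1000: *.......*
r9=1001: **......**
r10=1010: *.*.....*.*
r11=1011: ****....****
r12=1100: *...*...*...*
r13=1101: **..**..**..**
r14=1110: *.*.*.*.*.*.*.*
r15=1111: ****************
r16=10000: *...............*
r17=10001: **..............**

Answer: *
**
*.*
****
*...*
**..**
*.*.*.*
********
*.......*
**......**
*.*.....*.*
****....****
*...*...*...*
**..**..**..**
*.*.*.*.*.*.*.*
****************
*...............*
**..............**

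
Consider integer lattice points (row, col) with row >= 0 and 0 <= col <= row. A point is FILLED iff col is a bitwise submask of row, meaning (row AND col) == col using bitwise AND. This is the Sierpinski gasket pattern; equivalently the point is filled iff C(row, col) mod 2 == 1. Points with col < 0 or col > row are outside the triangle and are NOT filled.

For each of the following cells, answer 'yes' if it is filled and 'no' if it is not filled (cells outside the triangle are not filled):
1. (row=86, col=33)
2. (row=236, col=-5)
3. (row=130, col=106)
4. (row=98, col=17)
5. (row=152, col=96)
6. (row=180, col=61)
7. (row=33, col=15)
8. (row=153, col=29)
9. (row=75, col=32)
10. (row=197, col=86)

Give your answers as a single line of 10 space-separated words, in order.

Answer: no no no no no no no no no no

Derivation:
(86,33): row=0b1010110, col=0b100001, row AND col = 0b0 = 0; 0 != 33 -> empty
(236,-5): col outside [0, 236] -> not filled
(130,106): row=0b10000010, col=0b1101010, row AND col = 0b10 = 2; 2 != 106 -> empty
(98,17): row=0b1100010, col=0b10001, row AND col = 0b0 = 0; 0 != 17 -> empty
(152,96): row=0b10011000, col=0b1100000, row AND col = 0b0 = 0; 0 != 96 -> empty
(180,61): row=0b10110100, col=0b111101, row AND col = 0b110100 = 52; 52 != 61 -> empty
(33,15): row=0b100001, col=0b1111, row AND col = 0b1 = 1; 1 != 15 -> empty
(153,29): row=0b10011001, col=0b11101, row AND col = 0b11001 = 25; 25 != 29 -> empty
(75,32): row=0b1001011, col=0b100000, row AND col = 0b0 = 0; 0 != 32 -> empty
(197,86): row=0b11000101, col=0b1010110, row AND col = 0b1000100 = 68; 68 != 86 -> empty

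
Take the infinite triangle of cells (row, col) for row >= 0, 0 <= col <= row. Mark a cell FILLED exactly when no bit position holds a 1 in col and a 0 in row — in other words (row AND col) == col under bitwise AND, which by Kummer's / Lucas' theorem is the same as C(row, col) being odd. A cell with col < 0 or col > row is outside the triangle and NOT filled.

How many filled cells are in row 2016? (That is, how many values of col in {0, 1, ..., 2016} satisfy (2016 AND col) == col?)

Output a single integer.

2016 in binary = 11111100000
popcount(2016) = number of 1-bits in 11111100000 = 6
A col c satisfies (2016 AND c) == c iff every set bit of c is also set in 2016; each of the 6 set bits of 2016 can independently be on or off in c.
count = 2^6 = 64

Answer: 64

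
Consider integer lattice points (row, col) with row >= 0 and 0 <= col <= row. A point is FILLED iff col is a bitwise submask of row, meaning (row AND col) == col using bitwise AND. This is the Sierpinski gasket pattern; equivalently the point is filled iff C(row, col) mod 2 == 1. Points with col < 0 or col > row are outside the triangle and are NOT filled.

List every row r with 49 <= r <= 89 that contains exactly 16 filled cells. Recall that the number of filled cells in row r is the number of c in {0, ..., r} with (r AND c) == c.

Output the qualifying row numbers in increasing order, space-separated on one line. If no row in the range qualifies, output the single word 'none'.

Answer: 51 53 54 57 58 60 71 75 77 78 83 85 86 89

Derivation:
Row r has 2^popcount(r) filled cells, so we need popcount(r) = log2(16) = 4.
Scan r = 49..89 and keep those with exactly 4 one-bits:
r=49=110001 popcount=3 -> skip
r=50=110010 popcount=3 -> skip
r=51=110011 popcount=4 -> KEEP
r=52=110100 popcount=3 -> skip
r=53=110101 popcount=4 -> KEEP
r=54=110110 popcount=4 -> KEEP
r=55=110111 popcount=5 -> skip
r=56=111000 popcount=3 -> skip
r=57=111001 popcount=4 -> KEEP
r=58=111010 popcount=4 -> KEEP
r=59=111011 popcount=5 -> skip
r=60=111100 popcount=4 -> KEEP
r=61=111101 popcount=5 -> skip
r=62=111110 popcount=5 -> skip
r=63=111111 popcount=6 -> skip
r=64=1000000 popcount=1 -> skip
r=65=1000001 popcount=2 -> skip
r=66=1000010 popcount=2 -> skip
r=67=1000011 popcount=3 -> skip
r=68=1000100 popcount=2 -> skip
r=69=1000101 popcount=3 -> skip
r=70=1000110 popcount=3 -> skip
r=71=1000111 popcount=4 -> KEEP
r=72=1001000 popcount=2 -> skip
r=73=1001001 popcount=3 -> skip
r=74=1001010 popcount=3 -> skip
r=75=1001011 popcount=4 -> KEEP
r=76=1001100 popcount=3 -> skip
r=77=1001101 popcount=4 -> KEEP
r=78=1001110 popcount=4 -> KEEP
r=79=1001111 popcount=5 -> skip
r=80=1010000 popcount=2 -> skip
r=81=1010001 popcount=3 -> skip
r=82=1010010 popcount=3 -> skip
r=83=1010011 popcount=4 -> KEEP
r=84=1010100 popcount=3 -> skip
r=85=1010101 popcount=4 -> KEEP
r=86=1010110 popcount=4 -> KEEP
r=87=1010111 popcount=5 -> skip
r=88=1011000 popcount=3 -> skip
r=89=1011001 popcount=4 -> KEEP
Kept rows: 51 53 54 57 58 60 71 75 77 78 83 85 86 89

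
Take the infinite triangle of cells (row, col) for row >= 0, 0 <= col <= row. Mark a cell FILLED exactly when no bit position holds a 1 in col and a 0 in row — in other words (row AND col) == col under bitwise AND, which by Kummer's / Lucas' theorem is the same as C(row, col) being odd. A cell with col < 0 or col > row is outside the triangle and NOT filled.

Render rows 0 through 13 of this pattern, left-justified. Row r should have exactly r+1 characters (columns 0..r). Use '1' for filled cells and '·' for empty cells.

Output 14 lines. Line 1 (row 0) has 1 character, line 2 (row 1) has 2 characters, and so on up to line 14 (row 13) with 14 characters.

r0=0: 1
r1=1: 11
r2=10: 1·1
r3=11: 1111
r4=100: 1···1
r5=101: 11··11
r6=110: 1·1·1·1
r7=111: 11111111
r8=1000: 1·······1
r9=1001: 11······11
r10=1010: 1·1·····1·1
r11=1011: 1111····1111
r12=1100: 1···1···1···1
r13=1101: 11··11··11··11

Answer: 1
11
1·1
1111
1···1
11··11
1·1·1·1
11111111
1·······1
11······11
1·1·····1·1
1111····1111
1···1···1···1
11··11··11··11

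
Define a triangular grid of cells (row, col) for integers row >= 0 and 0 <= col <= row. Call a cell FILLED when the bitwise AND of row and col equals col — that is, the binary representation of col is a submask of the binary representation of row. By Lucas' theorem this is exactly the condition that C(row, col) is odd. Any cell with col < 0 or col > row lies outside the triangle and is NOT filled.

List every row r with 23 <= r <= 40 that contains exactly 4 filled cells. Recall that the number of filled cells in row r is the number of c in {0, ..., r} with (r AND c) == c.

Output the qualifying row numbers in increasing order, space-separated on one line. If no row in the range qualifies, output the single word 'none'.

Answer: 24 33 34 36 40

Derivation:
Row r has 2^popcount(r) filled cells, so we need popcount(r) = log2(4) = 2.
Scan r = 23..40 and keep those with exactly 2 one-bits:
r=23=10111 popcount=4 -> skip
r=24=11000 popcount=2 -> KEEP
r=25=11001 popcount=3 -> skip
r=26=11010 popcount=3 -> skip
r=27=11011 popcount=4 -> skip
r=28=11100 popcount=3 -> skip
r=29=11101 popcount=4 -> skip
r=30=11110 popcount=4 -> skip
r=31=11111 popcount=5 -> skip
r=32=100000 popcount=1 -> skip
r=33=100001 popcount=2 -> KEEP
r=34=100010 popcount=2 -> KEEP
r=35=100011 popcount=3 -> skip
r=36=100100 popcount=2 -> KEEP
r=37=100101 popcount=3 -> skip
r=38=100110 popcount=3 -> skip
r=39=100111 popcount=4 -> skip
r=40=101000 popcount=2 -> KEEP
Kept rows: 24 33 34 36 40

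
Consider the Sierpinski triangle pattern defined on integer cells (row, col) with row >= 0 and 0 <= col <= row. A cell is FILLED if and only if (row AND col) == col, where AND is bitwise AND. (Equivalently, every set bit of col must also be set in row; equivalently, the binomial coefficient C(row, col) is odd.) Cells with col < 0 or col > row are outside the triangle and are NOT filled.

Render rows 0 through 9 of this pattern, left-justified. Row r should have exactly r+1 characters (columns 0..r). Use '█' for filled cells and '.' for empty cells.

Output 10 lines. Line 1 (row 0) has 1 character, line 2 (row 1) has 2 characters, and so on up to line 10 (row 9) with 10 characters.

Answer: █
██
█.█
████
█...█
██..██
█.█.█.█
████████
█.......█
██......██

Derivation:
r0=0: █
r1=1: ██
r2=10: █.█
r3=11: ████
r4=100: █...█
r5=101: ██..██
r6=110: █.█.█.█
r7=111: ████████
r8=1000: █.......█
r9=1001: ██......██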